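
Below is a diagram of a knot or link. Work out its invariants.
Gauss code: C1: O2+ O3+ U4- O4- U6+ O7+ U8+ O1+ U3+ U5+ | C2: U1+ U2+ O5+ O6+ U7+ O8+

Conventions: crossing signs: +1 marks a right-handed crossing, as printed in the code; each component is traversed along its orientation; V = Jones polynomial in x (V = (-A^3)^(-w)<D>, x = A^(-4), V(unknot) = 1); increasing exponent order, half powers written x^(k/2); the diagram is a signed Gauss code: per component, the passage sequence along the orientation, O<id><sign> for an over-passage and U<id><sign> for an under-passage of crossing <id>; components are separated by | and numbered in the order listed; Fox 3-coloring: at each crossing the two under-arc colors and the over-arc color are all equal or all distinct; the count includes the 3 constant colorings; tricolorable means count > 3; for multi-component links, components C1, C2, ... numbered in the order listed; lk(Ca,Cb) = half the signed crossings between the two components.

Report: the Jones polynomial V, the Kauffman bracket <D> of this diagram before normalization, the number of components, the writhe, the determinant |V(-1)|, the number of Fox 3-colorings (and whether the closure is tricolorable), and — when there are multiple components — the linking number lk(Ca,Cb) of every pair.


V = -x^(5/2) - x^(9/2) + x^(11/2) - x^(13/2) + x^(15/2) - x^(17/2)
<D> = -A^-16 + A^-12 - A^-8 + A^-4 - 1 - A^8 (w = +6)
2 components over 8 crossings, w = +6
lk(C1,C2): +3
9 Fox colorings among 3^8, |V(-1)| = 6: tricolorable
why: w = +6 (over 8 crossings) is diagram-only; (-A^3)^(-6) removes it from V


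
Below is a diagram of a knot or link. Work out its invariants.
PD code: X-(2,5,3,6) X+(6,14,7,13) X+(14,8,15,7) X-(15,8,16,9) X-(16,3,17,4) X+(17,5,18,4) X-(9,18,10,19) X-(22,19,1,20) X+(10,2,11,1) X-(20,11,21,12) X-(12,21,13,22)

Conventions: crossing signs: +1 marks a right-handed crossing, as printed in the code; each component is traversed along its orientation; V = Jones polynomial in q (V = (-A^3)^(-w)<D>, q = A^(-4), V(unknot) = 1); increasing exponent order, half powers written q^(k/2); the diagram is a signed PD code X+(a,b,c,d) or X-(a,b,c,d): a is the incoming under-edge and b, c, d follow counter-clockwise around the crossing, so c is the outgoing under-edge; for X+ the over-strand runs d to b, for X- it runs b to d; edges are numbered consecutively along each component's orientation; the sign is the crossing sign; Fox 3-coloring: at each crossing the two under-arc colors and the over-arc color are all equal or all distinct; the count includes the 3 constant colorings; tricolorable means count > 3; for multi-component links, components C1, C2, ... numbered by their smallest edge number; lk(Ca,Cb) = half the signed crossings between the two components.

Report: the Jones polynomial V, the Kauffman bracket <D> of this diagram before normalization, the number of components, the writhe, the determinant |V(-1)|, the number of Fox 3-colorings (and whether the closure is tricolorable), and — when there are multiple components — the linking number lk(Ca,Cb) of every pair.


V = -q^-4 + q^-3 + q^-1
<D> = -A^-5 - A^3 + A^7 (w = -3)
1 component over 11 crossings, w = -3
9 Fox colorings among 3^11, |V(-1)| = 3: tricolorable
why: V spans 3 powers of q: at least 3 crossings in any diagram


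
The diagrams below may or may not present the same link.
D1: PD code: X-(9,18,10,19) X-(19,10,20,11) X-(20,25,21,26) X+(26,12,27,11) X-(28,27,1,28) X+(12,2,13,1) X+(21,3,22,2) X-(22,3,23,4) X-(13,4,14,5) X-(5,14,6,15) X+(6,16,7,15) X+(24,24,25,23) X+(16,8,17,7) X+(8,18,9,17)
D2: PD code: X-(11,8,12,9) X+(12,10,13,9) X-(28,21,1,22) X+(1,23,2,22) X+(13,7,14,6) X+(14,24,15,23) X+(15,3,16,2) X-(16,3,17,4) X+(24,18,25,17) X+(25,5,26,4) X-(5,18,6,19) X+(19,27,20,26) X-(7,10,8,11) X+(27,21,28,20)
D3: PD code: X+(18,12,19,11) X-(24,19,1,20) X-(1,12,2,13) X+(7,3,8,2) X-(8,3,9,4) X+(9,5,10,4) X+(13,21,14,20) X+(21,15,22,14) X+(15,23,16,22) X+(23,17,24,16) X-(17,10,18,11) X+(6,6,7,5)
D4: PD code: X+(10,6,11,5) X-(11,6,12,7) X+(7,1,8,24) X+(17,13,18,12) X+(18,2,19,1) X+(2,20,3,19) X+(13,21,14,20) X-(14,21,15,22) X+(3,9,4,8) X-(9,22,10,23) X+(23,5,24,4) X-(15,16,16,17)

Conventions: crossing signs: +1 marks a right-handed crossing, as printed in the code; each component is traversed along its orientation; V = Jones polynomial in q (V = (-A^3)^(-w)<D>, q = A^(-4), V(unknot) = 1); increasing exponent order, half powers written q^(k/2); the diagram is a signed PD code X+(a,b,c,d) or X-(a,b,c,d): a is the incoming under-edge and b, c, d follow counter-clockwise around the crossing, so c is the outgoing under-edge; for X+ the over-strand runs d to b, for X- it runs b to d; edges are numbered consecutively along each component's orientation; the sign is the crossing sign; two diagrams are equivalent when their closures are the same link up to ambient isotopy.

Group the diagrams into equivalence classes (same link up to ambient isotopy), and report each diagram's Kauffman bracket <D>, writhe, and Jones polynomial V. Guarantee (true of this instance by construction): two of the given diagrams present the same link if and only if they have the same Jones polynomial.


classes: {D1} | {D2, D4} | {D3}
V(D1) = 1  [14 crossings, <D> = 1, w = 0]
V(D2) = q - q^2 + 2q^3 - q^4 + q^5 - q^6  [14 crossings, <D> = -A^-12 + A^-8 - A^-4 + 2 - A^4 + A^8, w = +4]
V(D3) = q + q^3 - q^4  (w +4, c 12, <D> = -A^-4 + 1 + A^8)
D4 (bracket -A^-12 + A^-8 - A^-4 + 2 - A^4 + A^8; 12 crossings at w = +4): V = q - q^2 + 2q^3 - q^4 + q^5 - q^6
insight: 3 values of V(q) split the 4 diagrams


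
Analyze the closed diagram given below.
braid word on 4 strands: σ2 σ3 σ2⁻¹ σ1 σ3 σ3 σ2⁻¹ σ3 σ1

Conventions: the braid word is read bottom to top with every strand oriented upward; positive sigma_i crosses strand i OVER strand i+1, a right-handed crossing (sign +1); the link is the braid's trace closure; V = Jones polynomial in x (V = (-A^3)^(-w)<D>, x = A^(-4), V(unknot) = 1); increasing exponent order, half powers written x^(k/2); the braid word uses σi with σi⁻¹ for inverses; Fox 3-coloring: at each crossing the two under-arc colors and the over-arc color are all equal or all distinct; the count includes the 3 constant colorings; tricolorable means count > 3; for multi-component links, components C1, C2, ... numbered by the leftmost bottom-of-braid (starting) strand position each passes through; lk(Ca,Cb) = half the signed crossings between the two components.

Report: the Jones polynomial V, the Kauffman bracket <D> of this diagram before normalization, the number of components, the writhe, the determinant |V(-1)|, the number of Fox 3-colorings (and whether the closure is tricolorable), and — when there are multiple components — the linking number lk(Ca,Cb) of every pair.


Jones polynomial: V(x) = x + x^3 - x^4
<D> = A^-1 - A^3 - A^11; writhe +5
components 1, writhe +5 (9 crossings)
3-colorings: 9 of 3^9, det 3 — tricolorable
note: V spans 3 powers of x: at least 3 crossings in any diagram


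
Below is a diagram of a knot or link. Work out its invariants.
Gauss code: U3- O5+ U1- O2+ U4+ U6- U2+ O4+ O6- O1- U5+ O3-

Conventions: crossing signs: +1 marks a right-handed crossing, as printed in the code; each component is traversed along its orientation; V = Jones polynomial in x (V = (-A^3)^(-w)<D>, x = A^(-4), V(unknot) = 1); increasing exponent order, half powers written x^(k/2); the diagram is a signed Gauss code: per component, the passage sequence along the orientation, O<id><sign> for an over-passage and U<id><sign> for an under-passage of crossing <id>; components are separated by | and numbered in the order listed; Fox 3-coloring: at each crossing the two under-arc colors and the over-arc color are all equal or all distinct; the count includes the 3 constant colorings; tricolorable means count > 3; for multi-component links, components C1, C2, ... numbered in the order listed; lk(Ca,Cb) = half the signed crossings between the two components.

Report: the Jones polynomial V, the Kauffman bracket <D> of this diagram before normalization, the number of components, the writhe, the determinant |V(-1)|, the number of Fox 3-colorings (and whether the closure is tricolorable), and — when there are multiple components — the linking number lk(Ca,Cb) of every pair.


Jones polynomial: V(x) = 1
<D> = 1; writhe 0
components 1, writhe 0 (6 crossings)
3-colorings: 3 of 3^6, det 1 — not tricolorable
note: w = 0 shifts under R1 moves; the (-A^3)^(0) factor cancels that in V


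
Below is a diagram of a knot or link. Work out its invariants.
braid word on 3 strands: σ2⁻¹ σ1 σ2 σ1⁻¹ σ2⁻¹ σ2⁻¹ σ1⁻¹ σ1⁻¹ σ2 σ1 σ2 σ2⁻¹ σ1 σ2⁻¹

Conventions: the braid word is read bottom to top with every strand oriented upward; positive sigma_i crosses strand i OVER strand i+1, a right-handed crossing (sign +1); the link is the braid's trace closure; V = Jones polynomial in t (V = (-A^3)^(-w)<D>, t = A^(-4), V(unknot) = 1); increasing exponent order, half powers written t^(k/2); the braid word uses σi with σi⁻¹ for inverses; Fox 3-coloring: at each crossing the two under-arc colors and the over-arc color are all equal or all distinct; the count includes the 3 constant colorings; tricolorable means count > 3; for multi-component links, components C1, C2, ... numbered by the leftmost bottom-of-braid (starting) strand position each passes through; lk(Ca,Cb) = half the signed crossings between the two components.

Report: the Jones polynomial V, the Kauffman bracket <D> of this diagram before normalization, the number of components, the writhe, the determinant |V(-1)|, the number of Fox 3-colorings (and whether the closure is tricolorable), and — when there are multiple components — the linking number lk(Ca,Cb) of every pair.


Jones polynomial: V(t) = -t^-6 + 2t^-5 - 4t^-4 + 5t^-3 - 4t^-2 + 5t^-1 - 3 + 2t - t^2
<D> = -A^-14 + 2A^-10 - 3A^-6 + 5A^-2 - 4A^2 + 5A^6 - 4A^10 + 2A^14 - A^18; writhe -2
components 1, writhe -2 (14 crossings)
3-colorings: 9 of 3^14, det 27 — tricolorable
note: |V(-1)| = 27: so tricolorable, since 3 divides 27


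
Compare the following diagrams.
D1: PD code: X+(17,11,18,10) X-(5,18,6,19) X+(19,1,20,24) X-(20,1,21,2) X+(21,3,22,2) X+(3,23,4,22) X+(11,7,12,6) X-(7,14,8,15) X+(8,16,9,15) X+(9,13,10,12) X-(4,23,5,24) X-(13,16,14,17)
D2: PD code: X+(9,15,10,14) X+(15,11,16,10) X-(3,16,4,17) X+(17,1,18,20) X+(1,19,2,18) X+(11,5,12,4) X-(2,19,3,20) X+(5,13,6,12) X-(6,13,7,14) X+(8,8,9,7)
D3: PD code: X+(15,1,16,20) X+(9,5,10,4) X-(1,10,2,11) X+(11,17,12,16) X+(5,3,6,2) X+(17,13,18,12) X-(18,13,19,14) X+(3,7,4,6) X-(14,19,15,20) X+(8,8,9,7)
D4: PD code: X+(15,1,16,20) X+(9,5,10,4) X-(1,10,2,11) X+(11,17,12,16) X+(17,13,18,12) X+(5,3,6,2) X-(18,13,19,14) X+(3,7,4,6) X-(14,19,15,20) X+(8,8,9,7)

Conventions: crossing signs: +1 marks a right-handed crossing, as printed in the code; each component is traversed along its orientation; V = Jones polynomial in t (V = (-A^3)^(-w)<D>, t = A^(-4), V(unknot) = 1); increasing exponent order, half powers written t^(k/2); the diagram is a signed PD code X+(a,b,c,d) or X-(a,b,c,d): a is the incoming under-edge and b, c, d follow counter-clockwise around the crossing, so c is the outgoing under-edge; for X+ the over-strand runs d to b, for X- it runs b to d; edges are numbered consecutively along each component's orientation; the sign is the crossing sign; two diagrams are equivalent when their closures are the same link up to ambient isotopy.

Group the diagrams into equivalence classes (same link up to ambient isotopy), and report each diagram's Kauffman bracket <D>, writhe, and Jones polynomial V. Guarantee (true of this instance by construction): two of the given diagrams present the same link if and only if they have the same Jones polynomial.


classes: {D1, D2, D3, D4}
V(D1) = t + t^3 - t^4  [12 crossings, <D> = -A^-10 + A^-6 + A^2, w = +2]
V(D2) = t + t^3 - t^4  (w +4, c 10, <D> = -A^-4 + 1 + A^8)
V(D3) = t + t^3 - t^4  (w +4, c 10, <D> = -A^-4 + 1 + A^8)
D4 (bracket -A^-4 + 1 + A^8; 10 crossings at w = +4): V = t + t^3 - t^4
insight: one V(t) for all 4 diagrams — one class (guaranteed)


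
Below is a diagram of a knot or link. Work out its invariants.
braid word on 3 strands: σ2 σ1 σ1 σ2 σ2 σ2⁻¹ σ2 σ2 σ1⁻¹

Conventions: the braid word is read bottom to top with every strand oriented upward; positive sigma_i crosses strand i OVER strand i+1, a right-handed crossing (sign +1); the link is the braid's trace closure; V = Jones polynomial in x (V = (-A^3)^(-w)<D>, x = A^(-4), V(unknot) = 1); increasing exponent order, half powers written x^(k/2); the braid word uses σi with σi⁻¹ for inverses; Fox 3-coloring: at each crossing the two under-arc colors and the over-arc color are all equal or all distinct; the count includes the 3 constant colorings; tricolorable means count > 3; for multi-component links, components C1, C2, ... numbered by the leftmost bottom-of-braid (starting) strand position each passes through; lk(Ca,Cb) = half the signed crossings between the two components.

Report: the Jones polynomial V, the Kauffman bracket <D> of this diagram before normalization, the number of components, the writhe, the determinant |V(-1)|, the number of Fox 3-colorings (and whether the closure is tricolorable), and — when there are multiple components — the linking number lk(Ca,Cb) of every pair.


V = -x^(3/2) + x^(5/2) - 2x^(7/2) + 2x^(9/2) - 2x^(11/2) + x^(13/2) - x^(15/2)
<D> = A^-15 - A^-11 + 2A^-7 - 2A^-3 + 2A - A^5 + A^9 (w = +5)
2 components over 9 crossings, w = +5
lk(C1,C2): +3
3 Fox colorings among 3^9, |V(-1)| = 10: not tricolorable
why: free reduction leaves σ2 σ1 σ1 σ2 σ2 σ2 σ1⁻¹ of the original 9 letters


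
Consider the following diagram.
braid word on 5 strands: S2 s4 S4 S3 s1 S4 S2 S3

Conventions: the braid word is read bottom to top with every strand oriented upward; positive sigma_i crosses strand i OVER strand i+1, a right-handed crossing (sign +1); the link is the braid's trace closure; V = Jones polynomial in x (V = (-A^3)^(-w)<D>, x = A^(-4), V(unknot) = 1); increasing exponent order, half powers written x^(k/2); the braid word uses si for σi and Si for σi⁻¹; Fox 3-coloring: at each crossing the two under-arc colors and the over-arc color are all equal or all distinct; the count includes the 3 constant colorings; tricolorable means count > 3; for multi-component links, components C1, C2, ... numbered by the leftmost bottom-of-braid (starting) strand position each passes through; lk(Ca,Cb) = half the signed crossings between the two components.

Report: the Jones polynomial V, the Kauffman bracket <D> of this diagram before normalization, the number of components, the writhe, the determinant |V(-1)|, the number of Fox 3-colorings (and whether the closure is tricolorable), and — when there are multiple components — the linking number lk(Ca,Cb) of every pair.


V = -x^-4 + x^-3 + x^-1
<D> = A^-8 + 1 - A^4 (w = -4)
1 component over 8 crossings, w = -4
9 Fox colorings among 3^8, |V(-1)| = 3: tricolorable
why: the word shrinks to σ2⁻¹ σ3⁻¹ σ1 σ4⁻¹ σ2⁻¹ σ3⁻¹ after cancelling


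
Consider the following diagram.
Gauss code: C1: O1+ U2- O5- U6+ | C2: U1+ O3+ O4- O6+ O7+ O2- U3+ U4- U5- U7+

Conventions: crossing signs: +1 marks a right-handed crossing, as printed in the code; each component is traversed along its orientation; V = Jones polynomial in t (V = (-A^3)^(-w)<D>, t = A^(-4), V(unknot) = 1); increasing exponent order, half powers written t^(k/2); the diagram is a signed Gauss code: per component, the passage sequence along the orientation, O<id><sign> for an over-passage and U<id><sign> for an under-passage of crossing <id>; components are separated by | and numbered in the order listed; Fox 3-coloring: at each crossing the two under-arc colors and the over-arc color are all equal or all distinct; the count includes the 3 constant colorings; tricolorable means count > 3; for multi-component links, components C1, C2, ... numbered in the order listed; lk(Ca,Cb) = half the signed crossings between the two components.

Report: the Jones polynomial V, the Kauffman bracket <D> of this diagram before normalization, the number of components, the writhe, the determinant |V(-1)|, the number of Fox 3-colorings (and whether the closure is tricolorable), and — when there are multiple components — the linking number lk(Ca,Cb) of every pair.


Jones polynomial: V(t) = -t^(-1/2) - t^(1/2)
<D> = A + A^5; writhe +1
components 2, writhe +1 (7 crossings)
linking number lk(C1,C2) = 0
3-colorings: 9 of 3^7, det 0 — tricolorable
note: the 1 component pair carries total linking 0


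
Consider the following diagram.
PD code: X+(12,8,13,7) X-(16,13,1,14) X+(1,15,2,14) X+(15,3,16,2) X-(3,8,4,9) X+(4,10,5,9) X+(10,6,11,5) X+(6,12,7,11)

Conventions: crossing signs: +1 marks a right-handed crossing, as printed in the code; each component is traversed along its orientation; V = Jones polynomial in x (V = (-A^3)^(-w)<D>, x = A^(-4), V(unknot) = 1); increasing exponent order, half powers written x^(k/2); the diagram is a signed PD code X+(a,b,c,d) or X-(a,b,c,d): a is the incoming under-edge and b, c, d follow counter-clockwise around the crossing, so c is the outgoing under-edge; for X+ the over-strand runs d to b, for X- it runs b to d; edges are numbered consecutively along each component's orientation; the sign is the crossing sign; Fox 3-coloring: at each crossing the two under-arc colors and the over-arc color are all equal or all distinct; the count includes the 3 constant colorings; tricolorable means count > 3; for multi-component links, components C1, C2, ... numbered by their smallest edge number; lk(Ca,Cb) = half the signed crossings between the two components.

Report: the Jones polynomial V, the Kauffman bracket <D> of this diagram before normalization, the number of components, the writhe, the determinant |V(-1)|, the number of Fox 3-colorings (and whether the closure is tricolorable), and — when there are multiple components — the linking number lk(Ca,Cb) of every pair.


V = x + x^3 - x^4
<D> = -A^-4 + 1 + A^8 (w = +4)
1 component over 8 crossings, w = +4
9 Fox colorings among 3^8, |V(-1)| = 3: tricolorable
why: the span of V is 3, forcing >= 3 crossings in any diagram


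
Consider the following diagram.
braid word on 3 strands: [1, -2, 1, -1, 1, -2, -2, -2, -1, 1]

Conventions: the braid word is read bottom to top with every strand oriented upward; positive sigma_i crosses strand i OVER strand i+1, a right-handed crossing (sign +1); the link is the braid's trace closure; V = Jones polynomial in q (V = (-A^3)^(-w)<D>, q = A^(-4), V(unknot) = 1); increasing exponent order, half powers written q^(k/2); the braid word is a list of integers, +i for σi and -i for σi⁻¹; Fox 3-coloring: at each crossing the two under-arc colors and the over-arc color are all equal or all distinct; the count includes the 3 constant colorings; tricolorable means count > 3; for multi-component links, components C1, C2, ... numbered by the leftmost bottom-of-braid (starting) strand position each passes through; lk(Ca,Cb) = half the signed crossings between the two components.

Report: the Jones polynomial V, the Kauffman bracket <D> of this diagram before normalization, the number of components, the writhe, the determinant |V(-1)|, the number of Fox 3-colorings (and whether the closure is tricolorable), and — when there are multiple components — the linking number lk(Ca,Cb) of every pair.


Jones polynomial: V(q) = q^-5 - 2q^-4 + 2q^-3 - 2q^-2 + 2q^-1 - 1 + q
<D> = A^-10 - A^-6 + 2A^-2 - 2A^2 + 2A^6 - 2A^10 + A^14; writhe -2
components 1, writhe -2 (10 crossings)
3-colorings: 3 of 3^10, det 11 — not tricolorable
note: det 11 = |V(-1)|; not divisible by 3, so not tricolorable


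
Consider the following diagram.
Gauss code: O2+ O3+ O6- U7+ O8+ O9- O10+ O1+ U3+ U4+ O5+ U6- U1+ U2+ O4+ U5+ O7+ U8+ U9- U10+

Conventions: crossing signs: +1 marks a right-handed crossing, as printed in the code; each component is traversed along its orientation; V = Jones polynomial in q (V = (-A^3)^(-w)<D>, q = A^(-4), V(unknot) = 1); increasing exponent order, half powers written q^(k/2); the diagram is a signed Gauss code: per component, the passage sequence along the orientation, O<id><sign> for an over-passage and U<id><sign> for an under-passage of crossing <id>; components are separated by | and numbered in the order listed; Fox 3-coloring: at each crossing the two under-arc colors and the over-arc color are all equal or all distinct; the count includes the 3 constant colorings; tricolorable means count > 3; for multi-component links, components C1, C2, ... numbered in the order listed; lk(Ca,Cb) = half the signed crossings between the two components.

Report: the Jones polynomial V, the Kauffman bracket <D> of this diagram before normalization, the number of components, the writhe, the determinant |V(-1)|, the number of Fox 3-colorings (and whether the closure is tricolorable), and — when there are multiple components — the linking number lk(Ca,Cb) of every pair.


V = q^2 + 2q^4 - 2q^5 + q^6 - 2q^7 + q^8
<D> = A^-14 - 2A^-10 + A^-6 - 2A^-2 + 2A^2 + A^10 (w = +6)
1 component over 10 crossings, w = +6
27 Fox colorings among 3^10, |V(-1)| = 9: tricolorable
why: |V(-1)| = 9: so tricolorable, since 3 divides 9


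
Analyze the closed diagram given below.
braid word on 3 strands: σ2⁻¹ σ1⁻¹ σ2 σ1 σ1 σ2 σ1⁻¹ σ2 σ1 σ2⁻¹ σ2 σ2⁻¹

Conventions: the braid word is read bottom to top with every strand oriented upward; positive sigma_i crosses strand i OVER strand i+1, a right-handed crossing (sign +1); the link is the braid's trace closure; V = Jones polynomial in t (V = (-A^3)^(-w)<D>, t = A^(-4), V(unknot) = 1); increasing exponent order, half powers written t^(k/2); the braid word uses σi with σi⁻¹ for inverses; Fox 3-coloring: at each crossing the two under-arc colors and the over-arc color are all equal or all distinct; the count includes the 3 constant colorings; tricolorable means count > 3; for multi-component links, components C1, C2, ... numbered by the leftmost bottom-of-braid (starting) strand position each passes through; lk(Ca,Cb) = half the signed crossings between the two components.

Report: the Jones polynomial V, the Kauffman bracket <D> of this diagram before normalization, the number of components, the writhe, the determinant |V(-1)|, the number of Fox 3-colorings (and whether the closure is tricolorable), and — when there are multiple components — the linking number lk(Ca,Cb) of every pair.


V(t) = -t^-1 + 2 - t + 2t^2 - t^3 + t^4 - t^5
bracket: -A^-14 + A^-10 - A^-6 + 2A^-2 - A^2 + 2A^6 - A^10, w = +2
1 component, writhe +2, over 12 crossings
det 9, colorings 9 of 3^12 — tricolorable
observation: w = +2 shifts under R1 moves; the (-A^3)^(-2) factor cancels that in V


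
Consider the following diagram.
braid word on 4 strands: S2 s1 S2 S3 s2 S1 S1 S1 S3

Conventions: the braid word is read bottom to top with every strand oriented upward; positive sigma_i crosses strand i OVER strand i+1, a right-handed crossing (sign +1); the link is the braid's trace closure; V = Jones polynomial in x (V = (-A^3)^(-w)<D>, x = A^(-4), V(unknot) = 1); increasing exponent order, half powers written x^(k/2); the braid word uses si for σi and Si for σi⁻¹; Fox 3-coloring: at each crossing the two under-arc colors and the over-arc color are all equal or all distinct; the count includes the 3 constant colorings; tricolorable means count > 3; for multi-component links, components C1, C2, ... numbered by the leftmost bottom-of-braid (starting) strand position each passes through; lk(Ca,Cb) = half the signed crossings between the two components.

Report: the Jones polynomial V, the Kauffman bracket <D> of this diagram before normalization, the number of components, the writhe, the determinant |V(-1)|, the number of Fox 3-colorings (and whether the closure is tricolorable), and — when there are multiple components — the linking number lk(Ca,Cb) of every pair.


V(x) = -x^-8 + x^-7 - x^-6 + 2x^-5 - 2x^-4 + 2x^-3 - x^-2 + x^-1
bracket: -A^-11 + A^-7 - 2A^-3 + 2A - 2A^5 + A^9 - A^13 + A^17, w = -5
1 component, writhe -5, over 9 crossings
det 11, colorings 3 of 3^9 — not tricolorable
observation: |V(-1)| = 11: so not tricolorable, since 3 does not divide 11


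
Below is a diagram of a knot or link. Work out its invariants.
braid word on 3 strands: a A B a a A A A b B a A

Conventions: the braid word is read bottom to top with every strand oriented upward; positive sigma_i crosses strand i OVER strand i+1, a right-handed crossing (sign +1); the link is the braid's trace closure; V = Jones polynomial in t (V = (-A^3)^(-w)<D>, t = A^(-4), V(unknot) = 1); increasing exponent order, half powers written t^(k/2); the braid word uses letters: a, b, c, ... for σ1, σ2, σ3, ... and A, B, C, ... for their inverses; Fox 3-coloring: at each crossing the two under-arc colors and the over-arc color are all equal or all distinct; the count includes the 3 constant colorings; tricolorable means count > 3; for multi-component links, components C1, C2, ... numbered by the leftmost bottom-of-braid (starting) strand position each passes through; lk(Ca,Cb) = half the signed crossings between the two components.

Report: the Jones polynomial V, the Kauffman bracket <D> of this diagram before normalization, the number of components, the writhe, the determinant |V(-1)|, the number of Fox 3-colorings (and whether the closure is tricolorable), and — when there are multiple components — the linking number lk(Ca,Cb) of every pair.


Jones polynomial: V(t) = 1
<D> = A^-6; writhe -2
components 1, writhe -2 (12 crossings)
3-colorings: 3 of 3^12, det 1 — not tricolorable
note: w = -2 (over 12 crossings) is diagram-only; (-A^3)^(2) removes it from V


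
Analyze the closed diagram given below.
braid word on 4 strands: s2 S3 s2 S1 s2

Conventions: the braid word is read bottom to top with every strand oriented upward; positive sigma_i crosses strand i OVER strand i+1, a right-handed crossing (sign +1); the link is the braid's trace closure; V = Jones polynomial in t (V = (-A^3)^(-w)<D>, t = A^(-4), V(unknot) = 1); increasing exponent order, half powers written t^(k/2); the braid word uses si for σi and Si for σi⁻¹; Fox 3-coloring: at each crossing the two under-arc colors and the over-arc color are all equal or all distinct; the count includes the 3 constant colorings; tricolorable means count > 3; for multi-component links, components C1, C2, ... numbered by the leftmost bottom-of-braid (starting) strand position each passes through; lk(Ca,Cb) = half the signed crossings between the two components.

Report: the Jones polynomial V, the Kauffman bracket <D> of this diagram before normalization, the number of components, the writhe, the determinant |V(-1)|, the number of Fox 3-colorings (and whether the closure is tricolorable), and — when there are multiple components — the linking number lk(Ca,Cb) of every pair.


V = t + t^3 - t^4
<D> = A^-13 - A^-9 - A^-1 (w = +1)
1 component over 5 crossings, w = +1
9 Fox colorings among 3^5, |V(-1)| = 3: tricolorable
why: w = +1 shifts under R1 moves; the (-A^3)^(-1) factor cancels that in V


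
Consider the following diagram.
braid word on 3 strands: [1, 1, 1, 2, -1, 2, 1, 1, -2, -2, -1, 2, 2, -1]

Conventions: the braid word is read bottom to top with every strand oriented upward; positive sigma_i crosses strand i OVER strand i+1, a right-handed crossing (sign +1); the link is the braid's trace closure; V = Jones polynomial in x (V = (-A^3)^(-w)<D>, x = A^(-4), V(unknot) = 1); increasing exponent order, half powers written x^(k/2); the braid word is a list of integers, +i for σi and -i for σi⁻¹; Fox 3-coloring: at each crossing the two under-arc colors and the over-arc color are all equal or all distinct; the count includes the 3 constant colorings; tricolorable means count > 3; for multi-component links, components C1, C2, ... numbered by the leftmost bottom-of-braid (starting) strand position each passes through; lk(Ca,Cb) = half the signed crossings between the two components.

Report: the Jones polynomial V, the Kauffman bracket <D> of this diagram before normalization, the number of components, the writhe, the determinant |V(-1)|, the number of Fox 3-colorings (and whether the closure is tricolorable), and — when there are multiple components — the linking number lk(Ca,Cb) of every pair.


Jones polynomial: V(x) = -1 + 3x - 3x^2 + 5x^3 - 5x^4 + 4x^5 - 3x^6 + 2x^7 - x^8
<D> = -A^-20 + 2A^-16 - 3A^-12 + 4A^-8 - 5A^-4 + 5 - 3A^4 + 3A^8 - A^12; writhe +4
components 1, writhe +4 (14 crossings)
3-colorings: 9 of 3^14, det 27 — tricolorable
note: det 27 = |V(-1)|; divisible by 3, so tricolorable


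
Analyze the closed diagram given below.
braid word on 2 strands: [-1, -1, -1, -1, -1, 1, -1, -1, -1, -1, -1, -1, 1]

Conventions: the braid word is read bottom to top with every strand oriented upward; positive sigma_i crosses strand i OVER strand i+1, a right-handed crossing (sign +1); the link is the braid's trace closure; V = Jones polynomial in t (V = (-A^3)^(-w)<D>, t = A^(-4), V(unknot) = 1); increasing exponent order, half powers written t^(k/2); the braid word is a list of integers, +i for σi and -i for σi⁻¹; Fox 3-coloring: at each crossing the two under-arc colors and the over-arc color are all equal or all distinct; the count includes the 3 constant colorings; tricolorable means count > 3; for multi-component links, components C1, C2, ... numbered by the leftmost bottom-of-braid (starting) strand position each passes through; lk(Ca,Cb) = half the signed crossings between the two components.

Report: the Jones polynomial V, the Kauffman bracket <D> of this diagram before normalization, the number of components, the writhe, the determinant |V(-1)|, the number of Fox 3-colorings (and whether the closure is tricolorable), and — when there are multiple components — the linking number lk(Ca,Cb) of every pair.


Jones polynomial: V(t) = -t^-13 + t^-12 - t^-11 + t^-10 - t^-9 + t^-8 - t^-7 + t^-6 + t^-4
<D> = -A^-11 - A^-3 + A - A^5 + A^9 - A^13 + A^17 - A^21 + A^25; writhe -9
components 1, writhe -9 (13 crossings)
3-colorings: 9 of 3^13, det 9 — tricolorable
note: inverse pairs cancel, leaving σ1⁻¹ σ1⁻¹ σ1⁻¹ σ1⁻¹ σ1⁻¹ σ1⁻¹ σ1⁻¹ σ1⁻¹ σ1⁻¹


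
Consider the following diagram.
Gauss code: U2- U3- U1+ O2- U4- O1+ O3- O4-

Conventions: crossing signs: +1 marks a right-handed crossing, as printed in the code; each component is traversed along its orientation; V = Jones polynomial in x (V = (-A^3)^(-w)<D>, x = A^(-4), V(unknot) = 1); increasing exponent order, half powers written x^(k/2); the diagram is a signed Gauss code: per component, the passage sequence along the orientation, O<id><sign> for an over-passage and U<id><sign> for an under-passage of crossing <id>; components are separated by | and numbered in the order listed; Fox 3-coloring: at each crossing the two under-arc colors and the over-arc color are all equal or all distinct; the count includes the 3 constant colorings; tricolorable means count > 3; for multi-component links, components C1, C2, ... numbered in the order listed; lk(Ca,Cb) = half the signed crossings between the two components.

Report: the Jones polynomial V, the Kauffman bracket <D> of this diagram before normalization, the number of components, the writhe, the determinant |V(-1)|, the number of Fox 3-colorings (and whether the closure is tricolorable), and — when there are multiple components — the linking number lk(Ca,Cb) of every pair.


Jones polynomial: V(x) = 1
<D> = A^-6; writhe -2
components 1, writhe -2 (4 crossings)
3-colorings: 3 of 3^4, det 1 — not tricolorable
note: |V(-1)| = 1: so not tricolorable, since 3 does not divide 1


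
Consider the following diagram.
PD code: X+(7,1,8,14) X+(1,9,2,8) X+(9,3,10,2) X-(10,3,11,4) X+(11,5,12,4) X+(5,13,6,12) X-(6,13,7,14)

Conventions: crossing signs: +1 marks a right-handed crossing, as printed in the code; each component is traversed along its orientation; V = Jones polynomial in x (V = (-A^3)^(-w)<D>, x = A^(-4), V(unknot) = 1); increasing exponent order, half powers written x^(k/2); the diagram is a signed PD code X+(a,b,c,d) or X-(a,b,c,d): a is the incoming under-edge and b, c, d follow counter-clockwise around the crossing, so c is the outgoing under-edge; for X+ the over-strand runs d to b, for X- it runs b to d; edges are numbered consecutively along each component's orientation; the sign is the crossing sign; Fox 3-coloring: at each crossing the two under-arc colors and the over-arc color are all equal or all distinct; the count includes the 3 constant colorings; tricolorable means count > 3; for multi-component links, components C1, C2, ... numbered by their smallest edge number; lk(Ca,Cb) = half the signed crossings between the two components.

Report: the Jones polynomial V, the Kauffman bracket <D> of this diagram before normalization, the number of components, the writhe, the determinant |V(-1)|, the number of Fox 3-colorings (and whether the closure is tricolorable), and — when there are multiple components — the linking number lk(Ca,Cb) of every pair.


Jones polynomial: V(x) = x + x^3 - x^4
<D> = A^-7 - A^-3 - A^5; writhe +3
components 1, writhe +3 (7 crossings)
3-colorings: 9 of 3^7, det 3 — tricolorable
note: w = +3 (over 7 crossings) is diagram-only; (-A^3)^(-3) removes it from V


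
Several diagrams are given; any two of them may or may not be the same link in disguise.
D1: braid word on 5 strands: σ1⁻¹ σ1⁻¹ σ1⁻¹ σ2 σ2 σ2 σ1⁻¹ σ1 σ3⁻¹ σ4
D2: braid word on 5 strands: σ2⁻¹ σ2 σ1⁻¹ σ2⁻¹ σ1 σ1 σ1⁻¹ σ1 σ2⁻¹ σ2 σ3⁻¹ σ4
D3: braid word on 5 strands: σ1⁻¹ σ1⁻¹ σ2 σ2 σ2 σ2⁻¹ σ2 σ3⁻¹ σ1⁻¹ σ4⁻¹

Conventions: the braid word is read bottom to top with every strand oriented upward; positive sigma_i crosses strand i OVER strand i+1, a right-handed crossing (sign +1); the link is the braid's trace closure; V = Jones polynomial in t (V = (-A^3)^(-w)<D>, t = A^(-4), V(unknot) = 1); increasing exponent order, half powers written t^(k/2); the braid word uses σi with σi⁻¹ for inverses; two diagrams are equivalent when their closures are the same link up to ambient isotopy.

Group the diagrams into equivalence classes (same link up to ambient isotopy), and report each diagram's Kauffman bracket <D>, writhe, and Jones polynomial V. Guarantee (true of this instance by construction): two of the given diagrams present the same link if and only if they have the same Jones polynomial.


grouping into links: {D1, D3} | {D2}
V(D1) = -t^-3 + t^-2 - t^-1 + 3 - t + t^2 - t^3  (w 0, c 10, <D> = -A^-12 + A^-8 - A^-4 + 3 - A^4 + A^8 - A^12)
D2 (bracket 1; 12 crossings at w = 0): V = 1
V(D3) = -t^-3 + t^-2 - t^-1 + 3 - t + t^2 - t^3  [10 crossings, <D> = -A^-18 + A^-14 - A^-10 + 3A^-6 - A^-2 + A^2 - A^6, w = -2]
why: V(t) takes 2 values over 3 diagrams, fixing the grouping


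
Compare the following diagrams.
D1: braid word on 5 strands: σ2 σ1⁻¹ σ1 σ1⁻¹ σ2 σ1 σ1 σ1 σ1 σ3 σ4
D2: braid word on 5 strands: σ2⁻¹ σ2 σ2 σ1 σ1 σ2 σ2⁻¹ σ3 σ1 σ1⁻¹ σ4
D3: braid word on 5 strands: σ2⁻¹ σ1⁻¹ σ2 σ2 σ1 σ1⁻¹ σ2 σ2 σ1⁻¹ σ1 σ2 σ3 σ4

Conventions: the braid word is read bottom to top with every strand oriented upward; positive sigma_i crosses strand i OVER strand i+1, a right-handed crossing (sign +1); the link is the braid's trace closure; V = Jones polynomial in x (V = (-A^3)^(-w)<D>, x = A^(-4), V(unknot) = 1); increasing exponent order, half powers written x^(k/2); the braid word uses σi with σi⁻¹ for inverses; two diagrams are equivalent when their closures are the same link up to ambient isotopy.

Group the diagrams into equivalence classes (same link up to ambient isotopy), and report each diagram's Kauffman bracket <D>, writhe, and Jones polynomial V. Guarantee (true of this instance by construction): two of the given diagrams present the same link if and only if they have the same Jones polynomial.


classes: {D1} | {D2} | {D3}
V(D1) = -x^(3/2) + x^(5/2) - 2x^(7/2) + 2x^(9/2) - 2x^(11/2) + x^(13/2) - x^(15/2)  [11 crossings, <D> = A^-9 - A^-5 + 2A^-1 - 2A^3 + 2A^7 - A^11 + A^15, w = +7]
V(D2) = -x^(1/2) - x^(5/2)  (w +5, c 11, <D> = A^5 + A^13)
D3 (bracket A^-7 - A^-3 + A + A^9; 13 crossings at w = +5): V = -x^(3/2) - x^(7/2) + x^(9/2) - x^(11/2)
note: comparing 3 Jones polynomials yields 3 groups


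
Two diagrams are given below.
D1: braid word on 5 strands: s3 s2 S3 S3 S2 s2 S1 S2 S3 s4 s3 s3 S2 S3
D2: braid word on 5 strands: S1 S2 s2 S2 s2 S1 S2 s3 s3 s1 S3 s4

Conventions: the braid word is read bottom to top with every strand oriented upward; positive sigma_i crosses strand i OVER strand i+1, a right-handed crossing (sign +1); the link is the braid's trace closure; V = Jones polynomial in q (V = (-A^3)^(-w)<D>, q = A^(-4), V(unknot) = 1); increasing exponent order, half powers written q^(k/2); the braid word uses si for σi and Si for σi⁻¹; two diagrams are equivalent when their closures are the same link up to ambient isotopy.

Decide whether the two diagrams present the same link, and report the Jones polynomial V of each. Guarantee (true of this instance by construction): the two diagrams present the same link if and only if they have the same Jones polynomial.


same link: yes
V(D1) = 1  [14 crossings, <D> = A^-6, w = -2]
V(D2) = 1  (w 0, c 12, <D> = 1)
note: all 2 diagrams share one V(q), hence one class


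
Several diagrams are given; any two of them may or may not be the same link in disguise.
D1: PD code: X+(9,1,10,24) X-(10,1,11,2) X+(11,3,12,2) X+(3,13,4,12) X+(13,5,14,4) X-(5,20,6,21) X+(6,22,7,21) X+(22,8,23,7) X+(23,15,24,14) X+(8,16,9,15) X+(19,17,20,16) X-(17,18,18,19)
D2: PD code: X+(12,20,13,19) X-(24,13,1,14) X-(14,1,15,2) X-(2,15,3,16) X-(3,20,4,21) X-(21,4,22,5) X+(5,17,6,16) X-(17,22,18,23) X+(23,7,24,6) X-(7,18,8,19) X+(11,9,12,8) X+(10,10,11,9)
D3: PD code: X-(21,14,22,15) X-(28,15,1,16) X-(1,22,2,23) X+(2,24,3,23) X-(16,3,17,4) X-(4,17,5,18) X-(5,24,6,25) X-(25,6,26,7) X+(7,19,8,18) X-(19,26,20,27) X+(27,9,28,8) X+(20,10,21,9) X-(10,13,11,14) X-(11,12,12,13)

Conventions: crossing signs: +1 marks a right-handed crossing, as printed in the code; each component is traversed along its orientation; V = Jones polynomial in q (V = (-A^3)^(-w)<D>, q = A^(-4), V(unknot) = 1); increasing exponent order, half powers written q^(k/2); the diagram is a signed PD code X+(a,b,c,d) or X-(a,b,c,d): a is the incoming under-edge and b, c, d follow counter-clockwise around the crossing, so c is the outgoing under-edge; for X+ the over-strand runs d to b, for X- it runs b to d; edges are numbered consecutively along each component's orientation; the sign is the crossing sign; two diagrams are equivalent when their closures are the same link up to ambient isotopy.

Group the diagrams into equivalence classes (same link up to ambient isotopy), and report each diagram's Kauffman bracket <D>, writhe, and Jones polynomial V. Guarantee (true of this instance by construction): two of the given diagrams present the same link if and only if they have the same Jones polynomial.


grouping into links: {D1} | {D2, D3}
V(D1) = q^2 + q^4 - q^5 + q^6 - q^7  (w +6, c 12, <D> = -A^-10 + A^-6 - A^-2 + A^2 + A^10)
D2 (bracket A^-2 - A^2 + 2A^6 - A^10 + A^14 - A^18; 12 crossings at w = -2): V = -q^-6 + q^-5 - q^-4 + 2q^-3 - q^-2 + q^-1
D3 (bracket A^-14 - A^-10 + 2A^-6 - A^-2 + A^2 - A^6; 14 crossings at w = -6): V = -q^-6 + q^-5 - q^-4 + 2q^-3 - q^-2 + q^-1
why: 2 classes among 3 diagrams; unequal V(q) rules out equality


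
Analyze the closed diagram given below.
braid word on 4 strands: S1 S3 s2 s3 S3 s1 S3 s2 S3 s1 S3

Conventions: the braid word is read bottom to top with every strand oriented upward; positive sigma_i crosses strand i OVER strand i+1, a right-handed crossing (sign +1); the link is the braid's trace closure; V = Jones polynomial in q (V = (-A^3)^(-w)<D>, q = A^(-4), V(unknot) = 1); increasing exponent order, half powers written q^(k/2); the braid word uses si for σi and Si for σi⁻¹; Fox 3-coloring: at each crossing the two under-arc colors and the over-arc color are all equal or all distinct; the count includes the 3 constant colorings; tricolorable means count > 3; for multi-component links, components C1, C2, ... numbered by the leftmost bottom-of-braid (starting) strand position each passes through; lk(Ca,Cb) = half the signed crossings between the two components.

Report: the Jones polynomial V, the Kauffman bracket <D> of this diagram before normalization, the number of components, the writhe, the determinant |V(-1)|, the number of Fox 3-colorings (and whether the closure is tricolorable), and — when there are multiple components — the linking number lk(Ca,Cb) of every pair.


Jones polynomial: V(q) = q^-5 - 2q^-4 + 2q^-3 - 2q^-2 + 2q^-1 - 1 + q
<D> = -A^-7 + A^-3 - 2A + 2A^5 - 2A^9 + 2A^13 - A^17; writhe -1
components 1, writhe -1 (11 crossings)
3-colorings: 3 of 3^11, det 11 — not tricolorable
note: the span of V is 6, forcing >= 6 crossings in any diagram
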